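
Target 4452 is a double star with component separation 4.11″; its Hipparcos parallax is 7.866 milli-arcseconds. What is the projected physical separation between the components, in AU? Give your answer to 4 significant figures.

522.5 AU

d = 1/p = 1/0.007866″ = 127.13 pc.
At distance d (pc), an angle of θ arcsec spans θ·d AU: s = 4.11 × 127.13 = 522.5 AU.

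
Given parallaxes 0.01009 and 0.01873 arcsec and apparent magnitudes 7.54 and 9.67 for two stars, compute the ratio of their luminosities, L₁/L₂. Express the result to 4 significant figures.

d₁ = 1/p₁ = 1/0.01009″ = 99.108 pc; d₂ = 1/p₂ = 1/0.01873″ = 53.39 pc.
M₁ = m₁ − 5 log₁₀ d₁ + 5 = 7.54 − 9.9805 + 5 = 2.5595.
M₂ = 9.67 − 8.6373 + 5 = 6.0327.
L₁/L₂ = 10^(0.4(M₂ − M₁)) = 10^(0.4 × 3.4732) = 10^1.38928 = 24.506.

L₁/L₂ = 24.51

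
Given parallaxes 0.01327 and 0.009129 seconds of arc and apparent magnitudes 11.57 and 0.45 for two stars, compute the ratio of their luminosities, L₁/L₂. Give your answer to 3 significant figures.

d₁ = 1/p₁ = 1/0.01327″ = 75.358 pc; d₂ = 1/p₂ = 1/0.009129″ = 109.54 pc.
M₁ = m₁ − 5 log₁₀ d₁ + 5 = 11.57 − 9.3856 + 5 = 7.1844.
M₂ = 0.45 − 10.1979 + 5 = -4.7479.
L₁/L₂ = 10^(0.4(M₂ − M₁)) = 10^(0.4 × (-11.9323)) = 10^(-4.77292) = 0.000016869.

L₁/L₂ = 1.69 × 10^-5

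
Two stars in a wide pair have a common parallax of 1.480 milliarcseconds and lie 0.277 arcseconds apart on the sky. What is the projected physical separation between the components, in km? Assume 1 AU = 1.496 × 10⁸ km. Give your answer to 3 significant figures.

d = 1/p = 1/0.001480″ = 675.68 pc.
At distance d (pc), an angle of θ arcsec spans θ·d AU: s = 0.277 × 675.68 = 187.16 AU.
= 187.16 × 1.496 × 10⁸ km = 2.7999 × 10^10 km.

2.80 × 10^10 km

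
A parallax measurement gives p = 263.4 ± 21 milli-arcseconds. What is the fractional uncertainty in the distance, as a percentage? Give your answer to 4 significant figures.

7.973%

For d = 1/p, |σ_d/d| = |σ_p/p|.
σ_p/p = 21 / 263.4 = 0.079727 = 7.9727%.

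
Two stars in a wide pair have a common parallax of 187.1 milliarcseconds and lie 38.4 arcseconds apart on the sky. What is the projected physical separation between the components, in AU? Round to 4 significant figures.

d = 1/p = 1/0.1871″ = 5.3447 pc.
At distance d (pc), an angle of θ arcsec spans θ·d AU: s = 38.4 × 5.3447 = 205.24 AU.

205.2 AU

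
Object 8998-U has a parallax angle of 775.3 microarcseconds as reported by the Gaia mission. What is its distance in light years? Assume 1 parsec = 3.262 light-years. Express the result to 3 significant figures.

p = 775.3 microarcseconds = 0.0007753 arcsec.
d = 1/p = 1/0.0007753 = 1289.8 pc.
In light-years: 1289.8 × 3.262 = 4207.3 ly.

4210 light years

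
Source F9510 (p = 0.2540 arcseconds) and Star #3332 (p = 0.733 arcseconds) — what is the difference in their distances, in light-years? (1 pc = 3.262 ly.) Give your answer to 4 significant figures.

8.392 ly

d_A = 1/0.2540″ = 3.937 pc; d_B = 1/0.7330″ = 1.3643 pc.
|d_B − d_A| = |1.3643 − 3.937| = 2.5727 pc = 2.5727 × 3.262 ly = 8.3921 ly.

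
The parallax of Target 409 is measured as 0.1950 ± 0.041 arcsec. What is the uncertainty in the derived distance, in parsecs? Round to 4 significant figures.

1.078 pc

d = 1/p, so σ_d = σ_p / p².
σ_d = 0.0410 / (0.1950)² = 0.0410 / 0.038025 = 1.0782 pc.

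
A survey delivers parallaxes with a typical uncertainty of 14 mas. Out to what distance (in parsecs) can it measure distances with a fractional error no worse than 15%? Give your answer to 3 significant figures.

σ_d/d = σ_p/p, so the condition is σ_p/p ≤ 0.15, i.e. p ≥ σ_p/0.15.
p_min = 14/0.15 = 93.333 mas = 0.093333 arcsec.
d_max = 1/p_min = 1/0.093333 = 10.714 pc.

10.7 pc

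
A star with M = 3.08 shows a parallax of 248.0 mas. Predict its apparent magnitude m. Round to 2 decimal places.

m = 1.11

d = 1/p = 1/0.2480″ = 4.0323 pc.
m − M = 5 log₁₀ d − 5 = 5 log₁₀(4.0323) − 5 = 3.0278 − 5 = -1.9722.
m = M + (m − M) = 3.08 + (-1.9722) = 1.11.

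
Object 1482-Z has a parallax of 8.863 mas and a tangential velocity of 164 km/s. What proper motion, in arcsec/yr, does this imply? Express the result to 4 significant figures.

d = 1/p = 1/0.008863″ = 112.83 pc.
μ = v_t / (4.74 d) = 164 / (4.74 × 112.83) = 164 / 534.81 = 0.30665 ″/yr.

0.3067 arcsec/yr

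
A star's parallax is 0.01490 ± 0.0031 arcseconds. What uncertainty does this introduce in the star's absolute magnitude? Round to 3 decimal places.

M = m − 5 log₁₀ d + 5 = m + 5 log₁₀ p + 5, so ∂M/∂p = 5/(p ln 10).
σ_M = (5/ln 10) · (σ_p/p) = 2.1715 × 0.0031/0.01490 = 2.1715 × 0.20805 = 0.45178.

σ_M = 0.452 mag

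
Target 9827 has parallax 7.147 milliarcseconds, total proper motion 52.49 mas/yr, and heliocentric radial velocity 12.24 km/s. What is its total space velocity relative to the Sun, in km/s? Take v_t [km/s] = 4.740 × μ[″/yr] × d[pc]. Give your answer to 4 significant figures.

d = 1/p = 1/0.007147″ = 139.92 pc.
μ = 52.49 mas/yr = 0.05249 ″/yr.
v_t = 4.740 μ d = 4.740 × 0.05249 × 139.92 = 34.812 km/s.
v = √(v_r² + v_t²) = √(12.24² + 34.812²) = √1361.69 = 36.901 km/s.

36.90 km/s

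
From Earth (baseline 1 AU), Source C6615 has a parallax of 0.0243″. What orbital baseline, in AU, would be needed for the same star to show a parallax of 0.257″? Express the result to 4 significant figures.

Parallax scales linearly with baseline: p ∝ B, so B = p_target / p_Earth × 1 AU.
B = 0.257 / 0.0243 = 10.576 AU.

10.58 AU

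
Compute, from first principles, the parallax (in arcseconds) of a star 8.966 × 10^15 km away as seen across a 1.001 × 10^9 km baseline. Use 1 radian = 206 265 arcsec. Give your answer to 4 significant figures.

0.02303 arcsec

θ ≈ B/d = (1.001 × 10^9) / (8.966 × 10^15) = 1.1164 × 10^-7 rad.
In arcseconds: 1.1164 × 10^-7 × 206265 = 0.023027″.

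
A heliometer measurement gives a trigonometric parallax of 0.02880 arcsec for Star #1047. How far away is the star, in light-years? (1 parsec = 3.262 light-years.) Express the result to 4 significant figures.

113.3 light years

d = 1/p = 1/0.02880 = 34.722 pc.
In light-years: 34.722 × 3.262 = 113.26 ly.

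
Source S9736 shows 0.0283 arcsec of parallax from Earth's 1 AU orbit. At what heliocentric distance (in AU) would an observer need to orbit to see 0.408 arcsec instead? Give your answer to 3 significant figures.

14.4 AU

Parallax scales linearly with baseline: p ∝ B, so B = p_target / p_Earth × 1 AU.
B = 0.408 / 0.0283 = 14.417 AU.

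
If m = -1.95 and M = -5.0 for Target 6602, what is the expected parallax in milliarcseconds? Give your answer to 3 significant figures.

24.5 mas

m − M = -1.95 − (-5.0) = 3.05.
d = 10^((m−M)/5 + 1) = 10^1.610 = 40.738 pc.
p = 1/d = 1/40.738 = 0.024547 arcsec = 24.547 mas.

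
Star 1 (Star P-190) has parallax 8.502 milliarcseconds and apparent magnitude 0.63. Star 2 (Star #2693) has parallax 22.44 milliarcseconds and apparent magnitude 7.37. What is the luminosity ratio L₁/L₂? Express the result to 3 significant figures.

L₁/L₂ = 3460

d₁ = 1/p₁ = 1/0.008502″ = 117.62 pc; d₂ = 1/p₂ = 1/0.02244″ = 44.563 pc.
M₁ = m₁ − 5 log₁₀ d₁ + 5 = 0.63 − 10.3524 + 5 = -4.7224.
M₂ = 7.37 − 8.2449 + 5 = 4.1251.
L₁/L₂ = 10^(0.4(M₂ − M₁)) = 10^(0.4 × 8.8475) = 10^3.53900 = 3459.4.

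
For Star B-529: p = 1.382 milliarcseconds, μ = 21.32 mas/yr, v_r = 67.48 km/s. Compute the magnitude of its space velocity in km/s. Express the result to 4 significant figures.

99.50 km/s

d = 1/p = 1/0.001382″ = 723.59 pc.
μ = 21.32 mas/yr = 0.02132 ″/yr.
v_t = 4.740 μ d = 4.740 × 0.02132 × 723.59 = 73.124 km/s.
v = √(v_r² + v_t²) = √(67.48² + 73.124²) = √9900.67 = 99.502 km/s.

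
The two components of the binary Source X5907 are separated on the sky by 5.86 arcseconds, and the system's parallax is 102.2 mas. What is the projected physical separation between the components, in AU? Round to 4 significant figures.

57.34 AU

d = 1/p = 1/0.1022″ = 9.7847 pc.
At distance d (pc), an angle of θ arcsec spans θ·d AU: s = 5.86 × 9.7847 = 57.338 AU.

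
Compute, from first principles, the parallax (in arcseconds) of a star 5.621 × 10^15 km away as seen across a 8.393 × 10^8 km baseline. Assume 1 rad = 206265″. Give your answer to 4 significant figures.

θ ≈ B/d = (8.393 × 10^8) / (5.621 × 10^15) = 1.4932 × 10^-7 rad.
In arcseconds: 1.4932 × 10^-7 × 206265 = 0.030799″.

0.03080 arcsec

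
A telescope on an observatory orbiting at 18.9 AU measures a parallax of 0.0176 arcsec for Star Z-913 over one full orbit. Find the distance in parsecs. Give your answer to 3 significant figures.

1070 pc

With baseline B (in AU) and parallax p (in arcsec), d = B/p parsecs.
d = 18.9 / 0.0176 = 1073.9 pc.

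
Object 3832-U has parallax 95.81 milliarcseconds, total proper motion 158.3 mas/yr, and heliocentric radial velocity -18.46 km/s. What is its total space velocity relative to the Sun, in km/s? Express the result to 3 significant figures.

d = 1/p = 1/0.09581″ = 10.437 pc.
μ = 158.3 mas/yr = 0.1583 ″/yr.
v_t = 4.740 μ d = 4.740 × 0.1583 × 10.437 = 7.8313 km/s.
v = √(v_r² + v_t²) = √((-18.46)² + 7.8313²) = √402.101 = 20.052 km/s.

20.1 km/s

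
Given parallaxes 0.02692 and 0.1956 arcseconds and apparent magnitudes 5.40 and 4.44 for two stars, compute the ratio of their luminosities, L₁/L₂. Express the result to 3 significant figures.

d₁ = 1/p₁ = 1/0.02692″ = 37.147 pc; d₂ = 1/p₂ = 1/0.1956″ = 5.1125 pc.
M₁ = m₁ − 5 log₁₀ d₁ + 5 = 5.40 − 7.8496 + 5 = 2.5504.
M₂ = 4.44 − 3.5432 + 5 = 5.8968.
L₁/L₂ = 10^(0.4(M₂ − M₁)) = 10^(0.4 × 3.3464) = 10^1.33856 = 21.805.

L₁/L₂ = 21.8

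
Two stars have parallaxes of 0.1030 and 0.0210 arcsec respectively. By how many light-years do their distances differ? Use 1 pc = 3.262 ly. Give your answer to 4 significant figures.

123.7 ly

d_A = 1/0.1030″ = 9.7087 pc; d_B = 1/0.02100″ = 47.619 pc.
|d_B − d_A| = |47.619 − 9.7087| = 37.91 pc = 37.91 × 3.262 ly = 123.66 ly.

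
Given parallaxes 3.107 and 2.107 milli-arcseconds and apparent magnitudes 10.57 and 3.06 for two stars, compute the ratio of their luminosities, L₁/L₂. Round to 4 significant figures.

d₁ = 1/p₁ = 1/0.003107″ = 321.85 pc; d₂ = 1/p₂ = 1/0.002107″ = 474.61 pc.
M₁ = m₁ − 5 log₁₀ d₁ + 5 = 10.57 − 12.5383 + 5 = 3.0317.
M₂ = 3.06 − 13.3817 + 5 = -5.3217.
L₁/L₂ = 10^(0.4(M₂ − M₁)) = 10^(0.4 × (-8.3534)) = 10^(-3.34136) = 0.00045566.

L₁/L₂ = 0.0004557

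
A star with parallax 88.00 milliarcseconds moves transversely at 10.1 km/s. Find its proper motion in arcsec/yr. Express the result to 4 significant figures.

d = 1/p = 1/0.08800″ = 11.364 pc.
μ = v_t / (4.74 d) = 10.1 / (4.74 × 11.364) = 10.1 / 53.865 = 0.18751 ″/yr.

0.1875 arcsec/yr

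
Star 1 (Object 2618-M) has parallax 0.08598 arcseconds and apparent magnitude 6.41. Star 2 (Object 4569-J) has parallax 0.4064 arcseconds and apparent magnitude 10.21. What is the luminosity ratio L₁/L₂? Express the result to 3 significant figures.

d₁ = 1/p₁ = 1/0.08598″ = 11.631 pc; d₂ = 1/p₂ = 1/0.4064″ = 2.4606 pc.
M₁ = m₁ − 5 log₁₀ d₁ + 5 = 6.41 − 5.3281 + 5 = 6.0819.
M₂ = 10.21 − 1.9552 + 5 = 13.2548.
L₁/L₂ = 10^(0.4(M₂ − M₁)) = 10^(0.4 × 7.1729) = 10^2.86916 = 739.88.

L₁/L₂ = 740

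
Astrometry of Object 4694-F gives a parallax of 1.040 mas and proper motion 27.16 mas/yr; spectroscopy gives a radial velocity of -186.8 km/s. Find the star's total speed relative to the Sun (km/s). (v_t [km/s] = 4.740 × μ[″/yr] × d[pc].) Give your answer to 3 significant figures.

224 km/s

d = 1/p = 1/0.001040″ = 961.54 pc.
μ = 27.16 mas/yr = 0.02716 ″/yr.
v_t = 4.740 μ d = 4.740 × 0.02716 × 961.54 = 123.79 km/s.
v = √(v_r² + v_t²) = √((-186.8)² + 123.79²) = √50218.2 = 224.09 km/s.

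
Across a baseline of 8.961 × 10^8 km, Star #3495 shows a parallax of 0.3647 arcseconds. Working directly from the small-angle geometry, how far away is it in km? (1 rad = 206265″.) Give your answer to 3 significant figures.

5.07 × 10^14 km

θ = 0.3647″ = 0.3647/206265 = 1.7681 × 10^-6 rad.
d = B/θ = (8.961 × 10^8) / (1.7681 × 10^-6) = 5.0682 × 10^14 km.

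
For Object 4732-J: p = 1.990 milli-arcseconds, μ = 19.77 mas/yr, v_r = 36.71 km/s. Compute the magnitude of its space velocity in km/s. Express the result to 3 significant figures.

59.7 km/s

d = 1/p = 1/0.001990″ = 502.51 pc.
μ = 19.77 mas/yr = 0.01977 ″/yr.
v_t = 4.740 μ d = 4.740 × 0.01977 × 502.51 = 47.09 km/s.
v = √(v_r² + v_t²) = √(36.71² + 47.09²) = √3565.09 = 59.708 km/s.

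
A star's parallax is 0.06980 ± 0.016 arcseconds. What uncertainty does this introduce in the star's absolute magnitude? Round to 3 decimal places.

M = m − 5 log₁₀ d + 5 = m + 5 log₁₀ p + 5, so ∂M/∂p = 5/(p ln 10).
σ_M = (5/ln 10) · (σ_p/p) = 2.1715 × 0.016/0.06980 = 2.1715 × 0.22923 = 0.49777.

σ_M = 0.498 mag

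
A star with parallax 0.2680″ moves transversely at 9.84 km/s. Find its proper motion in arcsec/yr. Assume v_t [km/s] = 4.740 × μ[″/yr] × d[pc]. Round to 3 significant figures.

0.556 arcsec/yr

d = 1/p = 1/0.2680″ = 3.7313 pc.
μ = v_t / (4.74 d) = 9.84 / (4.74 × 3.7313) = 9.84 / 17.686 = 0.55637 ″/yr.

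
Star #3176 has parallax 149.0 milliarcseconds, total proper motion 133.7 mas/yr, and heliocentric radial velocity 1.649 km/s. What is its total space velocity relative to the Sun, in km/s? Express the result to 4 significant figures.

d = 1/p = 1/0.1490″ = 6.7114 pc.
μ = 133.7 mas/yr = 0.1337 ″/yr.
v_t = 4.740 μ d = 4.740 × 0.1337 × 6.7114 = 4.2533 km/s.
v = √(v_r² + v_t²) = √(1.649² + 4.2533²) = √20.8098 = 4.5618 km/s.

4.562 km/s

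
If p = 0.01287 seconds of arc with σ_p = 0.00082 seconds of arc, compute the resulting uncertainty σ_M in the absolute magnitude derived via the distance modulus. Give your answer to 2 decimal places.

M = m − 5 log₁₀ d + 5 = m + 5 log₁₀ p + 5, so ∂M/∂p = 5/(p ln 10).
σ_M = (5/ln 10) · (σ_p/p) = 2.1715 × 0.00082/0.01287 = 2.1715 × 0.063714 = 0.13835.

σ_M = 0.14 mag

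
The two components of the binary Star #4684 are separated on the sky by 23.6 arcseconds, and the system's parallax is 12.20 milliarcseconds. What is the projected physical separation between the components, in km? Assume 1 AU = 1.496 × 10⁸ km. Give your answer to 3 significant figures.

d = 1/p = 1/0.01220″ = 81.967 pc.
At distance d (pc), an angle of θ arcsec spans θ·d AU: s = 23.6 × 81.967 = 1934.4 AU.
= 1934.4 × 1.496 × 10⁸ km = 2.8939 × 10^11 km.

2.89 × 10^11 km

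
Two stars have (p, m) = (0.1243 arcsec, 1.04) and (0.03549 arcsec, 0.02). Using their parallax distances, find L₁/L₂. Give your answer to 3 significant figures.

L₁/L₂ = 0.0319

d₁ = 1/p₁ = 1/0.1243″ = 8.0451 pc; d₂ = 1/p₂ = 1/0.03549″ = 28.177 pc.
M₁ = m₁ − 5 log₁₀ d₁ + 5 = 1.04 − 4.5277 + 5 = 1.5123.
M₂ = 0.02 − 7.2495 + 5 = -2.2295.
L₁/L₂ = 10^(0.4(M₂ − M₁)) = 10^(0.4 × (-3.7418)) = 10^(-1.49672) = 0.031863.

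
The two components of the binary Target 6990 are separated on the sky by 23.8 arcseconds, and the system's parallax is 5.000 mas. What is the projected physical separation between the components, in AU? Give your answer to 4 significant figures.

d = 1/p = 1/0.005000″ = 200 pc.
At distance d (pc), an angle of θ arcsec spans θ·d AU: s = 23.8 × 200 = 4760 AU.

4760 AU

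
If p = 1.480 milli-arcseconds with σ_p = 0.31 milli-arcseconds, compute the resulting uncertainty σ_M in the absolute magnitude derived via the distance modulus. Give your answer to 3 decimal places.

M = m − 5 log₁₀ d + 5 = m + 5 log₁₀ p + 5, so ∂M/∂p = 5/(p ln 10).
σ_M = (5/ln 10) · (σ_p/p) = 2.1715 × 0.31/1.480 = 2.1715 × 0.20946 = 0.45484.

σ_M = 0.455 mag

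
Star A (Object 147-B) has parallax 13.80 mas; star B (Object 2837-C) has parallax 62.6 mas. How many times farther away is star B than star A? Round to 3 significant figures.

Since d = 1/p, d_B/d_A = p_A/p_B.
= 13.80 / 62.6 = 0.22045.

0.220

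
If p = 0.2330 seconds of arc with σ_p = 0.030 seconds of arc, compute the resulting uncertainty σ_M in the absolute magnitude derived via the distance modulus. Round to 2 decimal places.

M = m − 5 log₁₀ d + 5 = m + 5 log₁₀ p + 5, so ∂M/∂p = 5/(p ln 10).
σ_M = (5/ln 10) · (σ_p/p) = 2.1715 × 0.030/0.2330 = 2.1715 × 0.12876 = 0.2796.

σ_M = 0.28 mag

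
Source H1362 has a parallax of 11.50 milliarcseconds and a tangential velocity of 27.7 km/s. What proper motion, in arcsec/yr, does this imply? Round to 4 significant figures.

0.06720 arcsec/yr

d = 1/p = 1/0.01150″ = 86.957 pc.
μ = v_t / (4.74 d) = 27.7 / (4.74 × 86.957) = 27.7 / 412.18 = 0.067204 ″/yr.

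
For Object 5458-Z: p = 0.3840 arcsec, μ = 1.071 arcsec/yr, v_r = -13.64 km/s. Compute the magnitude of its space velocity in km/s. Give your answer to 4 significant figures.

d = 1/p = 1/0.3840″ = 2.6042 pc.
v_t = 4.740 μ d = 4.740 × 1.071 × 2.6042 = 13.22 km/s.
v = √(v_r² + v_t²) = √((-13.64)² + 13.22²) = √360.818 = 18.995 km/s.

19.00 km/s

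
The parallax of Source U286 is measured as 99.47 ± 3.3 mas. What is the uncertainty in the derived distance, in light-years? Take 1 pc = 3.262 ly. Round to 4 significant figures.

1.088 ly

d = 1/p, so σ_d = σ_p / p².
σ_d = 0.00330 / (0.09947)² = 0.00330 / 0.0098943 = 0.33353 pc = 0.33353 × 3.262 ly = 1.088 ly.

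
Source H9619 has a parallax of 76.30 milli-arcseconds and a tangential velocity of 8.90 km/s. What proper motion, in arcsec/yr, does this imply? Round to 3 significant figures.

0.143 arcsec/yr

d = 1/p = 1/0.07630″ = 13.106 pc.
μ = v_t / (4.74 d) = 8.90 / (4.74 × 13.106) = 8.90 / 62.122 = 0.14327 ″/yr.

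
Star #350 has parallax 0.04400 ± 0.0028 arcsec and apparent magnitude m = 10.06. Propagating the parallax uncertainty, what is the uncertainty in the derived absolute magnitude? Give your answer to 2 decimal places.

M = m − 5 log₁₀ d + 5 = m + 5 log₁₀ p + 5, so ∂M/∂p = 5/(p ln 10).
σ_M = (5/ln 10) · (σ_p/p) = 2.1715 × 0.0028/0.04400 = 2.1715 × 0.063636 = 0.13819.

σ_M = 0.14 mag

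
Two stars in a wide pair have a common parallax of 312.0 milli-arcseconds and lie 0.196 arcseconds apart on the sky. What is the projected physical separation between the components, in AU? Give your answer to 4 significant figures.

d = 1/p = 1/0.3120″ = 3.2051 pc.
At distance d (pc), an angle of θ arcsec spans θ·d AU: s = 0.196 × 3.2051 = 0.6282 AU.

0.6282 AU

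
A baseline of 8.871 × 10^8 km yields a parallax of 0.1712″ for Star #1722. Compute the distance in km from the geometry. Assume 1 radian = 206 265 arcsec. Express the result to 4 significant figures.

θ = 0.1712″ = 0.1712/206265 = 8.3000 × 10^-7 rad.
d = B/θ = (8.871 × 10^8) / (8.3000 × 10^-7) = 1.0688 × 10^15 km.

1.069 × 10^15 km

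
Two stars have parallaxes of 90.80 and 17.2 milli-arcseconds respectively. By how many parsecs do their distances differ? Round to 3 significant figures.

d_A = 1/0.09080″ = 11.013 pc; d_B = 1/0.01720″ = 58.14 pc.
|d_B − d_A| = |58.14 − 11.013| = 47.127 pc.

47.1 pc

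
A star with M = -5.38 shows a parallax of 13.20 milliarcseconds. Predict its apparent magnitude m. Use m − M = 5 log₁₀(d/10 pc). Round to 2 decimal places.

m = -0.98

d = 1/p = 1/0.01320″ = 75.758 pc.
m − M = 5 log₁₀ d − 5 = 5 log₁₀(75.758) − 5 = 9.3971 − 5 = 4.3971.
m = M + (m − M) = -5.38 + 4.3971 = -0.98.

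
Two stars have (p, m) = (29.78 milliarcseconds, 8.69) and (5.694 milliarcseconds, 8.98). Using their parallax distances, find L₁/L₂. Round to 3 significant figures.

L₁/L₂ = 0.0478

d₁ = 1/p₁ = 1/0.02978″ = 33.58 pc; d₂ = 1/p₂ = 1/0.005694″ = 175.62 pc.
M₁ = m₁ − 5 log₁₀ d₁ + 5 = 8.69 − 7.6304 + 5 = 6.0596.
M₂ = 8.98 − 11.2229 + 5 = 2.7571.
L₁/L₂ = 10^(0.4(M₂ − M₁)) = 10^(0.4 × (-3.3025)) = 10^(-1.32100) = 0.047753.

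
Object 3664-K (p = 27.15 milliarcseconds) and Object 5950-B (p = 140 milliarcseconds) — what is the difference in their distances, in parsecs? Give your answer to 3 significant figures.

29.7 pc

d_A = 1/0.02715″ = 36.832 pc; d_B = 1/0.1400″ = 7.1429 pc.
|d_B − d_A| = |7.1429 − 36.832| = 29.689 pc.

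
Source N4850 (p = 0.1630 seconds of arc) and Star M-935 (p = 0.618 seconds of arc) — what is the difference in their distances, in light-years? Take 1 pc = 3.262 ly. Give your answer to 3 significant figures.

14.7 ly

d_A = 1/0.1630″ = 6.135 pc; d_B = 1/0.6180″ = 1.6181 pc.
|d_B − d_A| = |1.6181 − 6.135| = 4.5169 pc = 4.5169 × 3.262 ly = 14.734 ly.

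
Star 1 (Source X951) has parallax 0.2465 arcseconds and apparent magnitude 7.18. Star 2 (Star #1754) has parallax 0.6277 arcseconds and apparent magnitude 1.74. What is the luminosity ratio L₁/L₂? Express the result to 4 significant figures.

d₁ = 1/p₁ = 1/0.2465″ = 4.0568 pc; d₂ = 1/p₂ = 1/0.6277″ = 1.5931 pc.
M₁ = m₁ − 5 log₁₀ d₁ + 5 = 7.18 − 3.0409 + 5 = 9.1391.
M₂ = 1.74 − 1.0112 + 5 = 5.7288.
L₁/L₂ = 10^(0.4(M₂ − M₁)) = 10^(0.4 × (-3.4103)) = 10^(-1.36412) = 0.043239.

L₁/L₂ = 0.04324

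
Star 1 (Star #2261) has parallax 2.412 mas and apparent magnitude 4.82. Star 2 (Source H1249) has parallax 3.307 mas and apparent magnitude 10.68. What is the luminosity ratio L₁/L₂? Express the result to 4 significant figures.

d₁ = 1/p₁ = 1/0.002412″ = 414.59 pc; d₂ = 1/p₂ = 1/0.003307″ = 302.39 pc.
M₁ = m₁ − 5 log₁₀ d₁ + 5 = 4.82 − 13.0881 + 5 = -3.2681.
M₂ = 10.68 − 12.4028 + 5 = 3.2772.
L₁/L₂ = 10^(0.4(M₂ − M₁)) = 10^(0.4 × 6.5453) = 10^2.61812 = 415.07.

L₁/L₂ = 415.1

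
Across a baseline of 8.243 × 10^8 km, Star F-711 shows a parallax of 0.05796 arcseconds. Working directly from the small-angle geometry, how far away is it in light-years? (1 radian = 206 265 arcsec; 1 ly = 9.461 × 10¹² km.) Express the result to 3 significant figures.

310 ly

θ = 0.05796″ = 0.05796/206265 = 2.8100 × 10^-7 rad.
d = B/θ = (8.243 × 10^8) / (2.8100 × 10^-7) = 2.9335 × 10^15 km = (2.9335 × 10^15) / (9.461 × 10^12) ly = 310.06 ly.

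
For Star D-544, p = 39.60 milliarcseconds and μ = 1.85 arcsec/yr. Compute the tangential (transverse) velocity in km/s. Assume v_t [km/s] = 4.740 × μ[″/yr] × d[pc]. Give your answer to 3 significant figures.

221 km/s

d = 1/p = 1/0.03960″ = 25.253 pc.
v_t = 4.74 × μ × d = 4.74 × 1.85 × 25.253 = 221.44 km/s.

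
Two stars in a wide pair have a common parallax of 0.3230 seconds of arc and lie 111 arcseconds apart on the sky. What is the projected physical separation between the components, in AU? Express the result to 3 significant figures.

d = 1/p = 1/0.3230″ = 3.096 pc.
At distance d (pc), an angle of θ arcsec spans θ·d AU: s = 111 × 3.096 = 343.66 AU.

344 AU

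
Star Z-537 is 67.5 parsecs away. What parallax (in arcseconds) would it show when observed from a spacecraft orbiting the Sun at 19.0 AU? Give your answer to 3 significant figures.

0.281 arcsec

p (arcsec) = B (AU) / d (pc).
p = 19.0 / 67.5 = 0.28148 arcsec.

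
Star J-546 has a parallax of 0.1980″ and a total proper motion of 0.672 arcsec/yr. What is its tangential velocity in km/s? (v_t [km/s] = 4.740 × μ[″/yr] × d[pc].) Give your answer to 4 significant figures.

d = 1/p = 1/0.1980″ = 5.0505 pc.
v_t = 4.74 × μ × d = 4.74 × 0.672 × 5.0505 = 16.087 km/s.

16.09 km/s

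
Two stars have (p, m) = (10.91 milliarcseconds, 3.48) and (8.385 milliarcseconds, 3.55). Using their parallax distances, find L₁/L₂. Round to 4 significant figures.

d₁ = 1/p₁ = 1/0.01091″ = 91.659 pc; d₂ = 1/p₂ = 1/0.008385″ = 119.26 pc.
M₁ = m₁ − 5 log₁₀ d₁ + 5 = 3.48 − 9.8109 + 5 = -1.3309.
M₂ = 3.55 − 10.3825 + 5 = -1.8325.
L₁/L₂ = 10^(0.4(M₂ − M₁)) = 10^(0.4 × (-0.5016)) = 10^(-0.20064) = 0.63003.

L₁/L₂ = 0.6300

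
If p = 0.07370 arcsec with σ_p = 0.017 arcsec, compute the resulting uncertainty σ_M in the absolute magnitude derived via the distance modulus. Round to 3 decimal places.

σ_M = 0.501 mag

M = m − 5 log₁₀ d + 5 = m + 5 log₁₀ p + 5, so ∂M/∂p = 5/(p ln 10).
σ_M = (5/ln 10) · (σ_p/p) = 2.1715 × 0.017/0.07370 = 2.1715 × 0.23066 = 0.50088.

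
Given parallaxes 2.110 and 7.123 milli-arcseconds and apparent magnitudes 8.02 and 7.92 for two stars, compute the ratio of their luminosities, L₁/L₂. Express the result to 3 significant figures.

L₁/L₂ = 10.4

d₁ = 1/p₁ = 1/0.002110″ = 473.93 pc; d₂ = 1/p₂ = 1/0.007123″ = 140.39 pc.
M₁ = m₁ − 5 log₁₀ d₁ + 5 = 8.02 − 13.3786 + 5 = -0.3586.
M₂ = 7.92 − 10.7367 + 5 = 2.1833.
L₁/L₂ = 10^(0.4(M₂ − M₁)) = 10^(0.4 × 2.5419) = 10^1.01676 = 10.393.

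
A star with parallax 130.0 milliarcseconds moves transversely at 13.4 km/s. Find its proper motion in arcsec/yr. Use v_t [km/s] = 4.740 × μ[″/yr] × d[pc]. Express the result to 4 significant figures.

d = 1/p = 1/0.1300″ = 7.6923 pc.
μ = v_t / (4.74 d) = 13.4 / (4.74 × 7.6923) = 13.4 / 36.462 = 0.36751 ″/yr.

0.3675 arcsec/yr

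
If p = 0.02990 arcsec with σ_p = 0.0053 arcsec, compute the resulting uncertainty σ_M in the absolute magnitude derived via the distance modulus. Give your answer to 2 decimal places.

M = m − 5 log₁₀ d + 5 = m + 5 log₁₀ p + 5, so ∂M/∂p = 5/(p ln 10).
σ_M = (5/ln 10) · (σ_p/p) = 2.1715 × 0.0053/0.02990 = 2.1715 × 0.17726 = 0.38492.

σ_M = 0.38 mag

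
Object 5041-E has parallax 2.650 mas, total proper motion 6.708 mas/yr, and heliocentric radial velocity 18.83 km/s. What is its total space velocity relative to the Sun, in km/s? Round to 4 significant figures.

d = 1/p = 1/0.002650″ = 377.36 pc.
μ = 6.708 mas/yr = 0.006708 ″/yr.
v_t = 4.740 μ d = 4.740 × 0.006708 × 377.36 = 11.999 km/s.
v = √(v_r² + v_t²) = √(18.83² + 11.999²) = √498.545 = 22.328 km/s.

22.33 km/s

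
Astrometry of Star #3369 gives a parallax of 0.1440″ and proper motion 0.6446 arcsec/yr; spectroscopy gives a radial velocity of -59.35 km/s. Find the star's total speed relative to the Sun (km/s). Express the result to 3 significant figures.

63.0 km/s

d = 1/p = 1/0.1440″ = 6.9444 pc.
v_t = 4.740 μ d = 4.740 × 0.6446 × 6.9444 = 21.218 km/s.
v = √(v_r² + v_t²) = √((-59.35)² + 21.218²) = √3972.63 = 63.029 km/s.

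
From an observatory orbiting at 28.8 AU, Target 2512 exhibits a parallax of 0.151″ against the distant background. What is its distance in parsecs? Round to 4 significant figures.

With baseline B (in AU) and parallax p (in arcsec), d = B/p parsecs.
d = 28.8 / 0.151 = 190.73 pc.

190.7 pc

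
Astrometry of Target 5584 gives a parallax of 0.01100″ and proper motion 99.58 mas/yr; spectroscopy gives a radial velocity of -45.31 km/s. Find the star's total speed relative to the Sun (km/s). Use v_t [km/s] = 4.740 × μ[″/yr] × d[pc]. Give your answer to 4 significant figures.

62.40 km/s

d = 1/p = 1/0.01100″ = 90.909 pc.
μ = 99.58 mas/yr = 0.09958 ″/yr.
v_t = 4.740 μ d = 4.740 × 0.09958 × 90.909 = 42.91 km/s.
v = √(v_r² + v_t²) = √((-45.31)² + 42.91²) = √3894.26 = 62.404 km/s.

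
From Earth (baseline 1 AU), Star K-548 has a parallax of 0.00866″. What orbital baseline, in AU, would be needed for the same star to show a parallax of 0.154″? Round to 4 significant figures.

17.78 AU

Parallax scales linearly with baseline: p ∝ B, so B = p_target / p_Earth × 1 AU.
B = 0.154 / 0.00866 = 17.783 AU.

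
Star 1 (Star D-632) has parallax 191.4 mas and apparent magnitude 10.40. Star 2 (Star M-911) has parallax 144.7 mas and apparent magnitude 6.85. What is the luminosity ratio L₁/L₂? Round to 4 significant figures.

L₁/L₂ = 0.02173

d₁ = 1/p₁ = 1/0.1914″ = 5.2247 pc; d₂ = 1/p₂ = 1/0.1447″ = 6.9109 pc.
M₁ = m₁ − 5 log₁₀ d₁ + 5 = 10.40 − 3.5903 + 5 = 11.8097.
M₂ = 6.85 − 4.1977 + 5 = 7.6523.
L₁/L₂ = 10^(0.4(M₂ − M₁)) = 10^(0.4 × (-4.1574)) = 10^(-1.66296) = 0.021729.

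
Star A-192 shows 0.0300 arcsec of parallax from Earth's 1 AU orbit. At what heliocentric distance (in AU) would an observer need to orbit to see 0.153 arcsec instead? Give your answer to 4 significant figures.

5.100 AU

Parallax scales linearly with baseline: p ∝ B, so B = p_target / p_Earth × 1 AU.
B = 0.153 / 0.0300 = 5.1 AU.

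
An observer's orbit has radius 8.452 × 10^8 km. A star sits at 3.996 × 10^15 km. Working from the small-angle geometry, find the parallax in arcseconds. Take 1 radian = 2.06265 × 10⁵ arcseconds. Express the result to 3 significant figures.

0.0436 arcsec

θ ≈ B/d = (8.452 × 10^8) / (3.996 × 10^15) = 2.1151 × 10^-7 rad.
In arcseconds: 2.1151 × 10^-7 × 206265 = 0.043627″.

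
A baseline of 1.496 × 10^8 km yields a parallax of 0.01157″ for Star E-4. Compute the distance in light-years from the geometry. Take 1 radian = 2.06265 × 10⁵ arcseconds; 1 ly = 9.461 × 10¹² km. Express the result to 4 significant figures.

θ = 0.01157″ = 0.01157/206265 = 5.6093 × 10^-8 rad.
d = B/θ = (1.496 × 10^8) / (5.6093 × 10^-8) = 2.6670 × 10^15 km = (2.6670 × 10^15) / (9.461 × 10^12) ly = 281.89 ly.

281.9 ly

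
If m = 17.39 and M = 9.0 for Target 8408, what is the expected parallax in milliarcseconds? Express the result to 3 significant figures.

m − M = 17.39 − 9.0 = 8.39.
d = 10^((m−M)/5 + 1) = 10^2.678 = 476.43 pc.
p = 1/d = 1/476.43 = 0.0020989 arcsec = 2.0989 mas.

2.10 mas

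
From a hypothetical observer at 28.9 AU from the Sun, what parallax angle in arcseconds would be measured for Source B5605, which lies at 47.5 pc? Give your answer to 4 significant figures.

0.6084 arcsec

p (arcsec) = B (AU) / d (pc).
p = 28.9 / 47.5 = 0.60842 arcsec.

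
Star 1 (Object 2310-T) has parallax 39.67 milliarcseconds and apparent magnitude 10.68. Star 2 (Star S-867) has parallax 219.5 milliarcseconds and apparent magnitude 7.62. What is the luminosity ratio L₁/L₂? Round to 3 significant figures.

L₁/L₂ = 1.83

d₁ = 1/p₁ = 1/0.03967″ = 25.208 pc; d₂ = 1/p₂ = 1/0.2195″ = 4.5558 pc.
M₁ = m₁ − 5 log₁₀ d₁ + 5 = 10.68 − 7.0077 + 5 = 8.6723.
M₂ = 7.62 − 3.2928 + 5 = 9.3272.
L₁/L₂ = 10^(0.4(M₂ − M₁)) = 10^(0.4 × 0.6549) = 10^0.26196 = 1.8279.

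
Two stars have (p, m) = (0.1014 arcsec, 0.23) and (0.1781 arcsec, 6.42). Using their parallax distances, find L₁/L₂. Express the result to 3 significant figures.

d₁ = 1/p₁ = 1/0.1014″ = 9.8619 pc; d₂ = 1/p₂ = 1/0.1781″ = 5.6148 pc.
M₁ = m₁ − 5 log₁₀ d₁ + 5 = 0.23 − 4.9698 + 5 = 0.2602.
M₂ = 6.42 − 3.7467 + 5 = 7.6733.
L₁/L₂ = 10^(0.4(M₂ − M₁)) = 10^(0.4 × 7.4131) = 10^2.96524 = 923.08.

L₁/L₂ = 923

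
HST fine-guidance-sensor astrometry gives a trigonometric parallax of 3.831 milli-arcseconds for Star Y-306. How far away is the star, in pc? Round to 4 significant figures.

p = 3.831 milli-arcseconds = 0.003831 arcsec.
d = 1/p = 1/0.003831 = 261.03 pc.

261.0 pc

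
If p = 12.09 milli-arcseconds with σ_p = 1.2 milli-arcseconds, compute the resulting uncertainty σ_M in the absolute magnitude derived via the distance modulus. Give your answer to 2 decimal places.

M = m − 5 log₁₀ d + 5 = m + 5 log₁₀ p + 5, so ∂M/∂p = 5/(p ln 10).
σ_M = (5/ln 10) · (σ_p/p) = 2.1715 × 1.2/12.09 = 2.1715 × 0.099256 = 0.21553.

σ_M = 0.22 mag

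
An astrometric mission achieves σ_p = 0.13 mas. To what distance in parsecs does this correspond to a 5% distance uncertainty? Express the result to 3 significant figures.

385 pc

σ_d/d = σ_p/p, so the condition is σ_p/p ≤ 0.05, i.e. p ≥ σ_p/0.05.
p_min = 0.13/0.05 = 2.6 mas = 0.0026 arcsec.
d_max = 1/p_min = 1/0.0026 = 384.62 pc.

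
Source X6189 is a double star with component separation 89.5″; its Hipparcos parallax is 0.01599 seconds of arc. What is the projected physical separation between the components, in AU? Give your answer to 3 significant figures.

d = 1/p = 1/0.01599″ = 62.539 pc.
At distance d (pc), an angle of θ arcsec spans θ·d AU: s = 89.5 × 62.539 = 5597.2 AU.

5600 AU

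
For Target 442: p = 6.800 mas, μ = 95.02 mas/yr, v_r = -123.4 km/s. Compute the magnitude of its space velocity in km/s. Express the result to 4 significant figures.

d = 1/p = 1/0.006800″ = 147.06 pc.
μ = 95.02 mas/yr = 0.09502 ″/yr.
v_t = 4.740 μ d = 4.740 × 0.09502 × 147.06 = 66.235 km/s.
v = √(v_r² + v_t²) = √((-123.4)² + 66.235²) = √19614.6 = 140.05 km/s.

140.1 km/s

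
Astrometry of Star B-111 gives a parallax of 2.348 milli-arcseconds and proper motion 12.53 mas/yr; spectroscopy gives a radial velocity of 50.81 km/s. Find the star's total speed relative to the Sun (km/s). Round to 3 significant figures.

d = 1/p = 1/0.002348″ = 425.89 pc.
μ = 12.53 mas/yr = 0.01253 ″/yr.
v_t = 4.740 μ d = 4.740 × 0.01253 × 425.89 = 25.295 km/s.
v = √(v_r² + v_t²) = √(50.81² + 25.295²) = √3221.49 = 56.758 km/s.

56.8 km/s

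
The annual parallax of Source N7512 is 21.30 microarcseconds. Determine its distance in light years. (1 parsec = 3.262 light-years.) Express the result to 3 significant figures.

153000 light years

p = 21.30 microarcseconds = 0.00002130 arcsec.
d = 1/p = 1/0.00002130 = 46948 pc.
In light-years: 46948 × 3.262 = 1.5314 × 10^5 ly.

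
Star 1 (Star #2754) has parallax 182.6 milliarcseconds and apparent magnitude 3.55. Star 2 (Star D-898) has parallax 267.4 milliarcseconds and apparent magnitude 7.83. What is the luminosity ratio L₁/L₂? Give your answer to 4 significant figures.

d₁ = 1/p₁ = 1/0.1826″ = 5.4765 pc; d₂ = 1/p₂ = 1/0.2674″ = 3.7397 pc.
M₁ = m₁ − 5 log₁₀ d₁ + 5 = 3.55 − 3.6925 + 5 = 4.8575.
M₂ = 7.83 − 2.8642 + 5 = 9.9658.
L₁/L₂ = 10^(0.4(M₂ − M₁)) = 10^(0.4 × 5.1083) = 10^2.04332 = 110.49.

L₁/L₂ = 110.5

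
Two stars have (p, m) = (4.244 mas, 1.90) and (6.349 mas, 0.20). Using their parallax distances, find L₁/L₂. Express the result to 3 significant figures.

L₁/L₂ = 0.468

d₁ = 1/p₁ = 1/0.004244″ = 235.63 pc; d₂ = 1/p₂ = 1/0.006349″ = 157.51 pc.
M₁ = m₁ − 5 log₁₀ d₁ + 5 = 1.90 − 11.8612 + 5 = -4.9612.
M₂ = 0.20 − 10.9865 + 5 = -5.7865.
L₁/L₂ = 10^(0.4(M₂ − M₁)) = 10^(0.4 × (-0.8253)) = 10^(-0.33012) = 0.46761.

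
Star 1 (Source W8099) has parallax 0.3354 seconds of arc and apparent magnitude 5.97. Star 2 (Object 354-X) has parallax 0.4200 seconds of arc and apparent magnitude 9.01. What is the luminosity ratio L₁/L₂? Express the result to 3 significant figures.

L₁/L₂ = 25.8

d₁ = 1/p₁ = 1/0.3354″ = 2.9815 pc; d₂ = 1/p₂ = 1/0.4200″ = 2.381 pc.
M₁ = m₁ − 5 log₁₀ d₁ + 5 = 5.97 − 2.3722 + 5 = 8.5978.
M₂ = 9.01 − 1.8838 + 5 = 12.1262.
L₁/L₂ = 10^(0.4(M₂ − M₁)) = 10^(0.4 × 3.5284) = 10^1.41136 = 25.785.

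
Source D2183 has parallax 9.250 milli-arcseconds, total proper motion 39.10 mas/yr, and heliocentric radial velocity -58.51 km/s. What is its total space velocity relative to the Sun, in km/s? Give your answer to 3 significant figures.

61.8 km/s

d = 1/p = 1/0.009250″ = 108.11 pc.
μ = 39.10 mas/yr = 0.03910 ″/yr.
v_t = 4.740 μ d = 4.740 × 0.03910 × 108.11 = 20.036 km/s.
v = √(v_r² + v_t²) = √((-58.51)² + 20.036²) = √3824.86 = 61.845 km/s.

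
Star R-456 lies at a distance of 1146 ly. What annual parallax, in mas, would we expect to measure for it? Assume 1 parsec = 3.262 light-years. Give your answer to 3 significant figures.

2.85 mas

d = 1146 ly ÷ 3.262 = 351.32 pc.
p = 1/d = 1/351.32 = 0.0028464 arcsec.
= 0.0028464 × 1000 = 2.8464 mas.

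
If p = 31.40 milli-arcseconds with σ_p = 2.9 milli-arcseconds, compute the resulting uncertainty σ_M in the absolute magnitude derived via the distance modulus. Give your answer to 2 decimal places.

M = m − 5 log₁₀ d + 5 = m + 5 log₁₀ p + 5, so ∂M/∂p = 5/(p ln 10).
σ_M = (5/ln 10) · (σ_p/p) = 2.1715 × 2.9/31.40 = 2.1715 × 0.092357 = 0.20055.

σ_M = 0.20 mag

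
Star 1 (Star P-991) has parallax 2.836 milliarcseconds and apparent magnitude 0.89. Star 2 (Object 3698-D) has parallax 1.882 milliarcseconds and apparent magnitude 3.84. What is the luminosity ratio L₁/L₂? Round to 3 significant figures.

L₁/L₂ = 6.67

d₁ = 1/p₁ = 1/0.002836″ = 352.61 pc; d₂ = 1/p₂ = 1/0.001882″ = 531.35 pc.
M₁ = m₁ − 5 log₁₀ d₁ + 5 = 0.89 − 12.7365 + 5 = -6.8465.
M₂ = 3.84 − 13.6269 + 5 = -4.7869.
L₁/L₂ = 10^(0.4(M₂ − M₁)) = 10^(0.4 × 2.0596) = 10^0.82384 = 6.6656.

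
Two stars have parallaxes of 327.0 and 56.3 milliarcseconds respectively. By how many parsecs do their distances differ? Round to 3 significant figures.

14.7 pc

d_A = 1/0.3270″ = 3.0581 pc; d_B = 1/0.05630″ = 17.762 pc.
|d_B − d_A| = |17.762 − 3.0581| = 14.704 pc.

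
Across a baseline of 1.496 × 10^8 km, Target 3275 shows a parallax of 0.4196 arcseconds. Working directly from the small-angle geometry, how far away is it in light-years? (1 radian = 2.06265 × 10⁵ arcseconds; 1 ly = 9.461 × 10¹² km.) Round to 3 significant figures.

7.77 ly

θ = 0.4196″ = 0.4196/206265 = 2.0343 × 10^-6 rad.
d = B/θ = (1.496 × 10^8) / (2.0343 × 10^-6) = 7.3539 × 10^13 km = (7.3539 × 10^13) / (9.461 × 10^12) ly = 7.7729 ly.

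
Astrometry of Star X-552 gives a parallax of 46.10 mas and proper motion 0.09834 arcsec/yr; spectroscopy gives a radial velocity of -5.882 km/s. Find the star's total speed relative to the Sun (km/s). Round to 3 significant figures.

d = 1/p = 1/0.04610″ = 21.692 pc.
v_t = 4.740 μ d = 4.740 × 0.09834 × 21.692 = 10.111 km/s.
v = √(v_r² + v_t²) = √((-5.882)² + 10.111²) = √136.83 = 11.697 km/s.

11.7 km/s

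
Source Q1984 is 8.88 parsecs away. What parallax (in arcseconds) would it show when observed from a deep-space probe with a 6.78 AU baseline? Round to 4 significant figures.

0.7635 arcsec

p (arcsec) = B (AU) / d (pc).
p = 6.78 / 8.88 = 0.76351 arcsec.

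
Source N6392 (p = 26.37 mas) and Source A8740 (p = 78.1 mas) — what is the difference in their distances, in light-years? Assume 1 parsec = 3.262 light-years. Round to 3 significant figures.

d_A = 1/0.02637″ = 37.922 pc; d_B = 1/0.07810″ = 12.804 pc.
|d_B − d_A| = |12.804 − 37.922| = 25.118 pc = 25.118 × 3.262 ly = 81.935 ly.

81.9 ly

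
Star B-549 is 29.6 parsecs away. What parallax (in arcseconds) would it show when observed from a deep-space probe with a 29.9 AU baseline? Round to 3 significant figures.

1.01 arcsec

p (arcsec) = B (AU) / d (pc).
p = 29.9 / 29.6 = 1.0101 arcsec.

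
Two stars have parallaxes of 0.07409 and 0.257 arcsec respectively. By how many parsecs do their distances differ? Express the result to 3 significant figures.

9.61 pc

d_A = 1/0.07409″ = 13.497 pc; d_B = 1/0.2570″ = 3.8911 pc.
|d_B − d_A| = |3.8911 − 13.497| = 9.6059 pc.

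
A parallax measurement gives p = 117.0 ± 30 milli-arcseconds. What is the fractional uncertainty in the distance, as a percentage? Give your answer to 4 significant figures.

For d = 1/p, |σ_d/d| = |σ_p/p|.
σ_p/p = 30 / 117.0 = 0.25641 = 25.641%.

25.64%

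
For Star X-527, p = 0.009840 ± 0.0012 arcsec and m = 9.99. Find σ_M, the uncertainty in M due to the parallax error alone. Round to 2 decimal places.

σ_M = 0.26 mag

M = m − 5 log₁₀ d + 5 = m + 5 log₁₀ p + 5, so ∂M/∂p = 5/(p ln 10).
σ_M = (5/ln 10) · (σ_p/p) = 2.1715 × 0.0012/0.009840 = 2.1715 × 0.12195 = 0.26481.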